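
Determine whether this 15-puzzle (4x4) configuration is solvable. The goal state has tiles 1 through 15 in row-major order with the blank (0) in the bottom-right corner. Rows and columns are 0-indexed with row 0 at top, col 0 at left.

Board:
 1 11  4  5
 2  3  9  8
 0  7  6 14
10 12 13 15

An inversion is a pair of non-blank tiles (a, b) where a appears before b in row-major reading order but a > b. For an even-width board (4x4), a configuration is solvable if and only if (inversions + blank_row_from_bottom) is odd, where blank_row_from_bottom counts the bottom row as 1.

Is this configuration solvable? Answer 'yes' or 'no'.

Answer: no

Derivation:
Inversions: 22
Blank is in row 2 (0-indexed from top), which is row 2 counting from the bottom (bottom = 1).
22 + 2 = 24, which is even, so the puzzle is not solvable.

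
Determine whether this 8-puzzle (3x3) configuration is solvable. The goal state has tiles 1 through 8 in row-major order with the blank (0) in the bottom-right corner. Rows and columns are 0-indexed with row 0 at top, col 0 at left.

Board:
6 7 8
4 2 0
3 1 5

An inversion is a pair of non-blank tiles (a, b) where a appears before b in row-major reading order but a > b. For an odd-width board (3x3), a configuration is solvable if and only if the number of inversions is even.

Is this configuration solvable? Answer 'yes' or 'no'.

Inversions (pairs i<j in row-major order where tile[i] > tile[j] > 0): 20
20 is even, so the puzzle is solvable.

Answer: yes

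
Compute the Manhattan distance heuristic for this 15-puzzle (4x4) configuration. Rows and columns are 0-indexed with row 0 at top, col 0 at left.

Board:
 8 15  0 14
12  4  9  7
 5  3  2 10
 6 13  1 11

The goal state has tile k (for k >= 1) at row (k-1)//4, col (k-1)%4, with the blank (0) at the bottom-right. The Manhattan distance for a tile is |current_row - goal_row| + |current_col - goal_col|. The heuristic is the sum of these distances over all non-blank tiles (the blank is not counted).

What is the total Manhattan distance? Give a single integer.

Answer: 44

Derivation:
Tile 8: at (0,0), goal (1,3), distance |0-1|+|0-3| = 4
Tile 15: at (0,1), goal (3,2), distance |0-3|+|1-2| = 4
Tile 14: at (0,3), goal (3,1), distance |0-3|+|3-1| = 5
Tile 12: at (1,0), goal (2,3), distance |1-2|+|0-3| = 4
Tile 4: at (1,1), goal (0,3), distance |1-0|+|1-3| = 3
Tile 9: at (1,2), goal (2,0), distance |1-2|+|2-0| = 3
Tile 7: at (1,3), goal (1,2), distance |1-1|+|3-2| = 1
Tile 5: at (2,0), goal (1,0), distance |2-1|+|0-0| = 1
Tile 3: at (2,1), goal (0,2), distance |2-0|+|1-2| = 3
Tile 2: at (2,2), goal (0,1), distance |2-0|+|2-1| = 3
Tile 10: at (2,3), goal (2,1), distance |2-2|+|3-1| = 2
Tile 6: at (3,0), goal (1,1), distance |3-1|+|0-1| = 3
Tile 13: at (3,1), goal (3,0), distance |3-3|+|1-0| = 1
Tile 1: at (3,2), goal (0,0), distance |3-0|+|2-0| = 5
Tile 11: at (3,3), goal (2,2), distance |3-2|+|3-2| = 2
Sum: 4 + 4 + 5 + 4 + 3 + 3 + 1 + 1 + 3 + 3 + 2 + 3 + 1 + 5 + 2 = 44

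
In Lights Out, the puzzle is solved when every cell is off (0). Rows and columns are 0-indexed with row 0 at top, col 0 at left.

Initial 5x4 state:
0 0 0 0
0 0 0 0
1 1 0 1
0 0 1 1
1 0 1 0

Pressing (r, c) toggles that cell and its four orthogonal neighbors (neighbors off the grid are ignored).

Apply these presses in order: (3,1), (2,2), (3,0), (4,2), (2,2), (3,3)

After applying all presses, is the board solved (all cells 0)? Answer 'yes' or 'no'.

Answer: yes

Derivation:
After press 1 at (3,1):
0 0 0 0
0 0 0 0
1 0 0 1
1 1 0 1
1 1 1 0

After press 2 at (2,2):
0 0 0 0
0 0 1 0
1 1 1 0
1 1 1 1
1 1 1 0

After press 3 at (3,0):
0 0 0 0
0 0 1 0
0 1 1 0
0 0 1 1
0 1 1 0

After press 4 at (4,2):
0 0 0 0
0 0 1 0
0 1 1 0
0 0 0 1
0 0 0 1

After press 5 at (2,2):
0 0 0 0
0 0 0 0
0 0 0 1
0 0 1 1
0 0 0 1

After press 6 at (3,3):
0 0 0 0
0 0 0 0
0 0 0 0
0 0 0 0
0 0 0 0

Lights still on: 0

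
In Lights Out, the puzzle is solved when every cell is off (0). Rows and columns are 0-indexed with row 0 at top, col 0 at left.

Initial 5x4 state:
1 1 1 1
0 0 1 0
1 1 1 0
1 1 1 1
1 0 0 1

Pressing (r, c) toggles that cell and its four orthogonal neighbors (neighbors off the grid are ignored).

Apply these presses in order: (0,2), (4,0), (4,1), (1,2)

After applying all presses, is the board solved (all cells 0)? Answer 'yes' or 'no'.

Answer: no

Derivation:
After press 1 at (0,2):
1 0 0 0
0 0 0 0
1 1 1 0
1 1 1 1
1 0 0 1

After press 2 at (4,0):
1 0 0 0
0 0 0 0
1 1 1 0
0 1 1 1
0 1 0 1

After press 3 at (4,1):
1 0 0 0
0 0 0 0
1 1 1 0
0 0 1 1
1 0 1 1

After press 4 at (1,2):
1 0 1 0
0 1 1 1
1 1 0 0
0 0 1 1
1 0 1 1

Lights still on: 12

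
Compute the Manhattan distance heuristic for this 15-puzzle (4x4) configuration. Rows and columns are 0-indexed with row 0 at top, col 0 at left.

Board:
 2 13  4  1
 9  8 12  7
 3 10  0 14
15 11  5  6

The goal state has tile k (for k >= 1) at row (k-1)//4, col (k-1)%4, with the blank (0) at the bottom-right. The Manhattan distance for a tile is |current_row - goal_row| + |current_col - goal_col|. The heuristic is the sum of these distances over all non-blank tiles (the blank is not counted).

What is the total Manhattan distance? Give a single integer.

Tile 2: at (0,0), goal (0,1), distance |0-0|+|0-1| = 1
Tile 13: at (0,1), goal (3,0), distance |0-3|+|1-0| = 4
Tile 4: at (0,2), goal (0,3), distance |0-0|+|2-3| = 1
Tile 1: at (0,3), goal (0,0), distance |0-0|+|3-0| = 3
Tile 9: at (1,0), goal (2,0), distance |1-2|+|0-0| = 1
Tile 8: at (1,1), goal (1,3), distance |1-1|+|1-3| = 2
Tile 12: at (1,2), goal (2,3), distance |1-2|+|2-3| = 2
Tile 7: at (1,3), goal (1,2), distance |1-1|+|3-2| = 1
Tile 3: at (2,0), goal (0,2), distance |2-0|+|0-2| = 4
Tile 10: at (2,1), goal (2,1), distance |2-2|+|1-1| = 0
Tile 14: at (2,3), goal (3,1), distance |2-3|+|3-1| = 3
Tile 15: at (3,0), goal (3,2), distance |3-3|+|0-2| = 2
Tile 11: at (3,1), goal (2,2), distance |3-2|+|1-2| = 2
Tile 5: at (3,2), goal (1,0), distance |3-1|+|2-0| = 4
Tile 6: at (3,3), goal (1,1), distance |3-1|+|3-1| = 4
Sum: 1 + 4 + 1 + 3 + 1 + 2 + 2 + 1 + 4 + 0 + 3 + 2 + 2 + 4 + 4 = 34

Answer: 34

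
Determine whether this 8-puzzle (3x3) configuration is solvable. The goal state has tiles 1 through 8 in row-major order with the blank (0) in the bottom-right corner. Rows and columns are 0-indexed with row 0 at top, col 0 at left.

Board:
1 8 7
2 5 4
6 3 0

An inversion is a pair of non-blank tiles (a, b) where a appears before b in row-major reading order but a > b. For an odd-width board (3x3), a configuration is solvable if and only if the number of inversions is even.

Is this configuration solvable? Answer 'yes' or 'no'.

Inversions (pairs i<j in row-major order where tile[i] > tile[j] > 0): 15
15 is odd, so the puzzle is not solvable.

Answer: no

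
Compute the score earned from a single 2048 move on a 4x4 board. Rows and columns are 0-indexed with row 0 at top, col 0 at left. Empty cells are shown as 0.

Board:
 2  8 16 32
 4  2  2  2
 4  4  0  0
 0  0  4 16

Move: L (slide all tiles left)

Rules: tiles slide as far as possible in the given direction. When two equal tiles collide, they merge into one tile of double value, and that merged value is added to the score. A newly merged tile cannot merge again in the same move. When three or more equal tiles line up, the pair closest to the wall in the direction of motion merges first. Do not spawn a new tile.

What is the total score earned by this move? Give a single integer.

Slide left:
row 0: [2, 8, 16, 32] -> [2, 8, 16, 32]  score +0 (running 0)
row 1: [4, 2, 2, 2] -> [4, 4, 2, 0]  score +4 (running 4)
row 2: [4, 4, 0, 0] -> [8, 0, 0, 0]  score +8 (running 12)
row 3: [0, 0, 4, 16] -> [4, 16, 0, 0]  score +0 (running 12)
Board after move:
 2  8 16 32
 4  4  2  0
 8  0  0  0
 4 16  0  0

Answer: 12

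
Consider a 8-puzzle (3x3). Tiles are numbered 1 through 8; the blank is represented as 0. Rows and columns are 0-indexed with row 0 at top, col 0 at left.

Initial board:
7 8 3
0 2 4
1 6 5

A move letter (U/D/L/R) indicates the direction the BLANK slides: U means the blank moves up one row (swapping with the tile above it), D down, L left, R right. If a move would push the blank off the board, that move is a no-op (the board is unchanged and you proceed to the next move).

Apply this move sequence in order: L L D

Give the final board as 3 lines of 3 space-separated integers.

After move 1 (L):
7 8 3
0 2 4
1 6 5

After move 2 (L):
7 8 3
0 2 4
1 6 5

After move 3 (D):
7 8 3
1 2 4
0 6 5

Answer: 7 8 3
1 2 4
0 6 5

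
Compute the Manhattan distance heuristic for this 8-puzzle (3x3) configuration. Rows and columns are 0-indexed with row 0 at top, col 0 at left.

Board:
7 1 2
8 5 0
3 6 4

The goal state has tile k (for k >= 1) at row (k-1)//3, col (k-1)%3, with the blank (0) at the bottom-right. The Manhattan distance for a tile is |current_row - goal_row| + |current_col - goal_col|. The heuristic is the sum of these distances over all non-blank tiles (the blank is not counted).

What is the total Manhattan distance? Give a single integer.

Tile 7: (0,0)->(2,0) = 2
Tile 1: (0,1)->(0,0) = 1
Tile 2: (0,2)->(0,1) = 1
Tile 8: (1,0)->(2,1) = 2
Tile 5: (1,1)->(1,1) = 0
Tile 3: (2,0)->(0,2) = 4
Tile 6: (2,1)->(1,2) = 2
Tile 4: (2,2)->(1,0) = 3
Sum: 2 + 1 + 1 + 2 + 0 + 4 + 2 + 3 = 15

Answer: 15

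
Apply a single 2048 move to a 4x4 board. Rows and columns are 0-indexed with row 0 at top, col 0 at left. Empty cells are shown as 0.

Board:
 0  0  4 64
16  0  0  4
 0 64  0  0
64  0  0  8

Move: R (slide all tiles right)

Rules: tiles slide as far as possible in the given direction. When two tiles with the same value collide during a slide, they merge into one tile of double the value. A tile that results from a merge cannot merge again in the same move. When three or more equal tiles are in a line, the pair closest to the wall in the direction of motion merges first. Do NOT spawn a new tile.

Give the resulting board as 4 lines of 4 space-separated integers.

Slide right:
row 0: [0, 0, 4, 64] -> [0, 0, 4, 64]
row 1: [16, 0, 0, 4] -> [0, 0, 16, 4]
row 2: [0, 64, 0, 0] -> [0, 0, 0, 64]
row 3: [64, 0, 0, 8] -> [0, 0, 64, 8]

Answer:  0  0  4 64
 0  0 16  4
 0  0  0 64
 0  0 64  8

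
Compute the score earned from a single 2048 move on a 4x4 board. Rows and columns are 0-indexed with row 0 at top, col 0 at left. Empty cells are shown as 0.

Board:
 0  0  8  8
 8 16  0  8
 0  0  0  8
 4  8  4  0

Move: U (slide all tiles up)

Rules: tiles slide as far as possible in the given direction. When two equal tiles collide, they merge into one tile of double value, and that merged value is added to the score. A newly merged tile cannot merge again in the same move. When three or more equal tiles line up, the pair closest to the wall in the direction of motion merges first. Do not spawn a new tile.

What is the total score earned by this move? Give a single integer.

Slide up:
col 0: [0, 8, 0, 4] -> [8, 4, 0, 0]  score +0 (running 0)
col 1: [0, 16, 0, 8] -> [16, 8, 0, 0]  score +0 (running 0)
col 2: [8, 0, 0, 4] -> [8, 4, 0, 0]  score +0 (running 0)
col 3: [8, 8, 8, 0] -> [16, 8, 0, 0]  score +16 (running 16)
Board after move:
 8 16  8 16
 4  8  4  8
 0  0  0  0
 0  0  0  0

Answer: 16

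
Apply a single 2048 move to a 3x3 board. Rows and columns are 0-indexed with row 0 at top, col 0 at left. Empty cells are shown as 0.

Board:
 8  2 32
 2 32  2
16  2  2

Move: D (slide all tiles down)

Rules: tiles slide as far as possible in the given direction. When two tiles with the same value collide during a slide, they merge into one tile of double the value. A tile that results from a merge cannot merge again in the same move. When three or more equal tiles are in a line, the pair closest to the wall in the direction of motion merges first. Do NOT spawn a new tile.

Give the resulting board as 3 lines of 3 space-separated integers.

Answer:  8  2  0
 2 32 32
16  2  4

Derivation:
Slide down:
col 0: [8, 2, 16] -> [8, 2, 16]
col 1: [2, 32, 2] -> [2, 32, 2]
col 2: [32, 2, 2] -> [0, 32, 4]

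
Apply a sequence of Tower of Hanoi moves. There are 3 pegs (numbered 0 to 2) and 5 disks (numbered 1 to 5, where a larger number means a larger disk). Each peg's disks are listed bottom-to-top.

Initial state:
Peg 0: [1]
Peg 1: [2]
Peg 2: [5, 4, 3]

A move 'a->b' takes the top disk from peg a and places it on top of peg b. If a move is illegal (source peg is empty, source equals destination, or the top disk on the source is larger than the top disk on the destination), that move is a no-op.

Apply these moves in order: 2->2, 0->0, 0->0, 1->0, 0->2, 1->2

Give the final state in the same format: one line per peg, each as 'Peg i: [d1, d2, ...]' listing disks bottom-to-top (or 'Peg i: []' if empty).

After move 1 (2->2):
Peg 0: [1]
Peg 1: [2]
Peg 2: [5, 4, 3]

After move 2 (0->0):
Peg 0: [1]
Peg 1: [2]
Peg 2: [5, 4, 3]

After move 3 (0->0):
Peg 0: [1]
Peg 1: [2]
Peg 2: [5, 4, 3]

After move 4 (1->0):
Peg 0: [1]
Peg 1: [2]
Peg 2: [5, 4, 3]

After move 5 (0->2):
Peg 0: []
Peg 1: [2]
Peg 2: [5, 4, 3, 1]

After move 6 (1->2):
Peg 0: []
Peg 1: [2]
Peg 2: [5, 4, 3, 1]

Answer: Peg 0: []
Peg 1: [2]
Peg 2: [5, 4, 3, 1]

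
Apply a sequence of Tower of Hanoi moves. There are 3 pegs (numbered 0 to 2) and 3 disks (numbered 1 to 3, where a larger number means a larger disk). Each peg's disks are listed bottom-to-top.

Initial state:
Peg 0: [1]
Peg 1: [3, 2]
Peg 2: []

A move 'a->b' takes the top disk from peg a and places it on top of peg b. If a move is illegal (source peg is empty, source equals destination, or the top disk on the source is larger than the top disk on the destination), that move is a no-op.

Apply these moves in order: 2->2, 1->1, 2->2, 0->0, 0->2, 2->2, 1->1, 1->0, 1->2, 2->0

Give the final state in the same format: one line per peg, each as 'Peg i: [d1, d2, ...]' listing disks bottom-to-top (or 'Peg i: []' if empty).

Answer: Peg 0: [2, 1]
Peg 1: [3]
Peg 2: []

Derivation:
After move 1 (2->2):
Peg 0: [1]
Peg 1: [3, 2]
Peg 2: []

After move 2 (1->1):
Peg 0: [1]
Peg 1: [3, 2]
Peg 2: []

After move 3 (2->2):
Peg 0: [1]
Peg 1: [3, 2]
Peg 2: []

After move 4 (0->0):
Peg 0: [1]
Peg 1: [3, 2]
Peg 2: []

After move 5 (0->2):
Peg 0: []
Peg 1: [3, 2]
Peg 2: [1]

After move 6 (2->2):
Peg 0: []
Peg 1: [3, 2]
Peg 2: [1]

After move 7 (1->1):
Peg 0: []
Peg 1: [3, 2]
Peg 2: [1]

After move 8 (1->0):
Peg 0: [2]
Peg 1: [3]
Peg 2: [1]

After move 9 (1->2):
Peg 0: [2]
Peg 1: [3]
Peg 2: [1]

After move 10 (2->0):
Peg 0: [2, 1]
Peg 1: [3]
Peg 2: []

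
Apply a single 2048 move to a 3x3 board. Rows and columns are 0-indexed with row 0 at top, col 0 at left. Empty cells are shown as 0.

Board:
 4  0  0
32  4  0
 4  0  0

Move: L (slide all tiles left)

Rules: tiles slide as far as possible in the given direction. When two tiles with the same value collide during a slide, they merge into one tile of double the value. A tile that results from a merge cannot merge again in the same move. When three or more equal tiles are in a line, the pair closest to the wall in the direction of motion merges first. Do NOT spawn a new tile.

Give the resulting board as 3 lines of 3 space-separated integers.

Slide left:
row 0: [4, 0, 0] -> [4, 0, 0]
row 1: [32, 4, 0] -> [32, 4, 0]
row 2: [4, 0, 0] -> [4, 0, 0]

Answer:  4  0  0
32  4  0
 4  0  0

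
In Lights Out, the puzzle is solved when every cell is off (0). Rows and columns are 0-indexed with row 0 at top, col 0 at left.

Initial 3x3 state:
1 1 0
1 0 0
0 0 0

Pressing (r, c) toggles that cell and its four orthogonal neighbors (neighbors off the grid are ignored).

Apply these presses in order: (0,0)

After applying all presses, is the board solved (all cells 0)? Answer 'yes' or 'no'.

After press 1 at (0,0):
0 0 0
0 0 0
0 0 0

Lights still on: 0

Answer: yes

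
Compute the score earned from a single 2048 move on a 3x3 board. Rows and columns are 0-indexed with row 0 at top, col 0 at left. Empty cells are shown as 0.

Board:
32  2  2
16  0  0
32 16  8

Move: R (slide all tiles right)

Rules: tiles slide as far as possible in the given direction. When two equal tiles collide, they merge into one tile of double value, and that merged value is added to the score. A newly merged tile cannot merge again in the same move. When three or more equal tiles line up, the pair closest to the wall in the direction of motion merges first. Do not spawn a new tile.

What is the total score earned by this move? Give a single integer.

Slide right:
row 0: [32, 2, 2] -> [0, 32, 4]  score +4 (running 4)
row 1: [16, 0, 0] -> [0, 0, 16]  score +0 (running 4)
row 2: [32, 16, 8] -> [32, 16, 8]  score +0 (running 4)
Board after move:
 0 32  4
 0  0 16
32 16  8

Answer: 4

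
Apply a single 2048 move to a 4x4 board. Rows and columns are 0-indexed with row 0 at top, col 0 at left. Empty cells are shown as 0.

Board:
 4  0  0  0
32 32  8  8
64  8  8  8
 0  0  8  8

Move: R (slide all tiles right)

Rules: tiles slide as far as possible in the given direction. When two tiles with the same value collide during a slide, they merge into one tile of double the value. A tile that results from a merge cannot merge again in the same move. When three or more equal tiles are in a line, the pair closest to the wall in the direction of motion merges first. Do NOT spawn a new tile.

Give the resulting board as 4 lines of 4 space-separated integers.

Answer:  0  0  0  4
 0  0 64 16
 0 64  8 16
 0  0  0 16

Derivation:
Slide right:
row 0: [4, 0, 0, 0] -> [0, 0, 0, 4]
row 1: [32, 32, 8, 8] -> [0, 0, 64, 16]
row 2: [64, 8, 8, 8] -> [0, 64, 8, 16]
row 3: [0, 0, 8, 8] -> [0, 0, 0, 16]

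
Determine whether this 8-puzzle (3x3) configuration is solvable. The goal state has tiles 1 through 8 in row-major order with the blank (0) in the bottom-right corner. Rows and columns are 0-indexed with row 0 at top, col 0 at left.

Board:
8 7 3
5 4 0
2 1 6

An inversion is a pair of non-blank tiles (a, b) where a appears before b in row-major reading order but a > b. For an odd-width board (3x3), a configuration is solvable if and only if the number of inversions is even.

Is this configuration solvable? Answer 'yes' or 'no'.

Answer: no

Derivation:
Inversions (pairs i<j in row-major order where tile[i] > tile[j] > 0): 21
21 is odd, so the puzzle is not solvable.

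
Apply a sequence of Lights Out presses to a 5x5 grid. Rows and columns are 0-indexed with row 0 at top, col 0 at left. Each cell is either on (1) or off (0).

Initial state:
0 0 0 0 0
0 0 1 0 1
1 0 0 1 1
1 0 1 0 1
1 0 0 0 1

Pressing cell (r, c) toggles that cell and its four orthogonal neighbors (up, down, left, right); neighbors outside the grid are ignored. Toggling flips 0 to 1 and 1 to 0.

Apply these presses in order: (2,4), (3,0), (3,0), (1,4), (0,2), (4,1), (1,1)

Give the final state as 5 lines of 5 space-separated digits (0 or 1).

Answer: 0 0 1 1 1
1 1 1 1 1
1 1 0 0 1
1 1 1 0 0
0 1 1 0 1

Derivation:
After press 1 at (2,4):
0 0 0 0 0
0 0 1 0 0
1 0 0 0 0
1 0 1 0 0
1 0 0 0 1

After press 2 at (3,0):
0 0 0 0 0
0 0 1 0 0
0 0 0 0 0
0 1 1 0 0
0 0 0 0 1

After press 3 at (3,0):
0 0 0 0 0
0 0 1 0 0
1 0 0 0 0
1 0 1 0 0
1 0 0 0 1

After press 4 at (1,4):
0 0 0 0 1
0 0 1 1 1
1 0 0 0 1
1 0 1 0 0
1 0 0 0 1

After press 5 at (0,2):
0 1 1 1 1
0 0 0 1 1
1 0 0 0 1
1 0 1 0 0
1 0 0 0 1

After press 6 at (4,1):
0 1 1 1 1
0 0 0 1 1
1 0 0 0 1
1 1 1 0 0
0 1 1 0 1

After press 7 at (1,1):
0 0 1 1 1
1 1 1 1 1
1 1 0 0 1
1 1 1 0 0
0 1 1 0 1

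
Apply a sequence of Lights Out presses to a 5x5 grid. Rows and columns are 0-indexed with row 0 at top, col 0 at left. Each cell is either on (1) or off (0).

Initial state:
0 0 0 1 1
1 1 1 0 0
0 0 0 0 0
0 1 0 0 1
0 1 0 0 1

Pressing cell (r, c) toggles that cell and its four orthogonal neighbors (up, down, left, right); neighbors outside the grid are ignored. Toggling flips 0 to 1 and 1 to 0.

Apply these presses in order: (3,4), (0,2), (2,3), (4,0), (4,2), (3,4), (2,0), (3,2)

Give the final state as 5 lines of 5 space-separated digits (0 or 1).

Answer: 0 1 1 0 1
0 1 0 1 0
1 1 0 1 1
0 0 0 0 1
1 1 0 1 1

Derivation:
After press 1 at (3,4):
0 0 0 1 1
1 1 1 0 0
0 0 0 0 1
0 1 0 1 0
0 1 0 0 0

After press 2 at (0,2):
0 1 1 0 1
1 1 0 0 0
0 0 0 0 1
0 1 0 1 0
0 1 0 0 0

After press 3 at (2,3):
0 1 1 0 1
1 1 0 1 0
0 0 1 1 0
0 1 0 0 0
0 1 0 0 0

After press 4 at (4,0):
0 1 1 0 1
1 1 0 1 0
0 0 1 1 0
1 1 0 0 0
1 0 0 0 0

After press 5 at (4,2):
0 1 1 0 1
1 1 0 1 0
0 0 1 1 0
1 1 1 0 0
1 1 1 1 0

After press 6 at (3,4):
0 1 1 0 1
1 1 0 1 0
0 0 1 1 1
1 1 1 1 1
1 1 1 1 1

After press 7 at (2,0):
0 1 1 0 1
0 1 0 1 0
1 1 1 1 1
0 1 1 1 1
1 1 1 1 1

After press 8 at (3,2):
0 1 1 0 1
0 1 0 1 0
1 1 0 1 1
0 0 0 0 1
1 1 0 1 1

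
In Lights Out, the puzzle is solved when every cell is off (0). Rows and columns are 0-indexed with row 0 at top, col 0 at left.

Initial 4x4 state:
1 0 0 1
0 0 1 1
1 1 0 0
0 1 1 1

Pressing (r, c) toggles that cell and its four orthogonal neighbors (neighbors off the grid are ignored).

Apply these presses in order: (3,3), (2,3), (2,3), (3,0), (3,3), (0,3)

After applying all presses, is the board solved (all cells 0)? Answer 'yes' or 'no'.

Answer: no

Derivation:
After press 1 at (3,3):
1 0 0 1
0 0 1 1
1 1 0 1
0 1 0 0

After press 2 at (2,3):
1 0 0 1
0 0 1 0
1 1 1 0
0 1 0 1

After press 3 at (2,3):
1 0 0 1
0 0 1 1
1 1 0 1
0 1 0 0

After press 4 at (3,0):
1 0 0 1
0 0 1 1
0 1 0 1
1 0 0 0

After press 5 at (3,3):
1 0 0 1
0 0 1 1
0 1 0 0
1 0 1 1

After press 6 at (0,3):
1 0 1 0
0 0 1 0
0 1 0 0
1 0 1 1

Lights still on: 7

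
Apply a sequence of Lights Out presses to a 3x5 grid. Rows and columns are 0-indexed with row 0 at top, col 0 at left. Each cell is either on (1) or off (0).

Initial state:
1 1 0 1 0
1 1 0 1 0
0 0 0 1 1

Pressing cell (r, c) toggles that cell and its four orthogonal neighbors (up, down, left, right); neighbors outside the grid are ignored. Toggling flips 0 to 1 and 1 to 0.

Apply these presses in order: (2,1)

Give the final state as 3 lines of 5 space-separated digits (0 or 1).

After press 1 at (2,1):
1 1 0 1 0
1 0 0 1 0
1 1 1 1 1

Answer: 1 1 0 1 0
1 0 0 1 0
1 1 1 1 1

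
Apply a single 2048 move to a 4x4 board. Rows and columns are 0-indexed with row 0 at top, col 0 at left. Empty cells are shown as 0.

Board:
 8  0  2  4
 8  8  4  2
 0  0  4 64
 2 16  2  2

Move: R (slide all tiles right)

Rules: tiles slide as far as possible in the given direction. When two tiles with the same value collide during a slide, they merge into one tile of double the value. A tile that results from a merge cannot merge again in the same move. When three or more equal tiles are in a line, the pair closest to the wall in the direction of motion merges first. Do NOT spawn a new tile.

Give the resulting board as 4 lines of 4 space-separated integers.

Slide right:
row 0: [8, 0, 2, 4] -> [0, 8, 2, 4]
row 1: [8, 8, 4, 2] -> [0, 16, 4, 2]
row 2: [0, 0, 4, 64] -> [0, 0, 4, 64]
row 3: [2, 16, 2, 2] -> [0, 2, 16, 4]

Answer:  0  8  2  4
 0 16  4  2
 0  0  4 64
 0  2 16  4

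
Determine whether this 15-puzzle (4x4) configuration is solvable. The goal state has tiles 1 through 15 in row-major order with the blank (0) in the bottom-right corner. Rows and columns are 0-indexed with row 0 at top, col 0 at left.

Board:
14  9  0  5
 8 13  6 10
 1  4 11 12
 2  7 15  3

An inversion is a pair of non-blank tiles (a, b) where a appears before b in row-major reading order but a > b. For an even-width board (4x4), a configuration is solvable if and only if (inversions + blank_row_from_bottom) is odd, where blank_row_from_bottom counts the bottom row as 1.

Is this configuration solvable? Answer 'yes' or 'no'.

Answer: yes

Derivation:
Inversions: 59
Blank is in row 0 (0-indexed from top), which is row 4 counting from the bottom (bottom = 1).
59 + 4 = 63, which is odd, so the puzzle is solvable.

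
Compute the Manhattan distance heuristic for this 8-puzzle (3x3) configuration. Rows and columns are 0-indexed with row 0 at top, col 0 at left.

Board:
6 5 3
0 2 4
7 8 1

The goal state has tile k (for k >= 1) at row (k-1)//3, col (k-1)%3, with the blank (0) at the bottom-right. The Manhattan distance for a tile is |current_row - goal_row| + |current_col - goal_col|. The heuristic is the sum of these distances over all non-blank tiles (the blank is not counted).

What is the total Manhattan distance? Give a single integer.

Tile 6: (0,0)->(1,2) = 3
Tile 5: (0,1)->(1,1) = 1
Tile 3: (0,2)->(0,2) = 0
Tile 2: (1,1)->(0,1) = 1
Tile 4: (1,2)->(1,0) = 2
Tile 7: (2,0)->(2,0) = 0
Tile 8: (2,1)->(2,1) = 0
Tile 1: (2,2)->(0,0) = 4
Sum: 3 + 1 + 0 + 1 + 2 + 0 + 0 + 4 = 11

Answer: 11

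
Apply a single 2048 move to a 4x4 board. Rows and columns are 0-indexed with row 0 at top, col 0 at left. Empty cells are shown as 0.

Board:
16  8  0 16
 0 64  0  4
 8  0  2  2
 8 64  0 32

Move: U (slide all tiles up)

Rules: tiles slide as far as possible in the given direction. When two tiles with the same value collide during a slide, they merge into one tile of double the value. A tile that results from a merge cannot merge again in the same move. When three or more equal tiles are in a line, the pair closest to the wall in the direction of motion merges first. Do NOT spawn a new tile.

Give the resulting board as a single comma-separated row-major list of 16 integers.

Answer: 16, 8, 2, 16, 16, 128, 0, 4, 0, 0, 0, 2, 0, 0, 0, 32

Derivation:
Slide up:
col 0: [16, 0, 8, 8] -> [16, 16, 0, 0]
col 1: [8, 64, 0, 64] -> [8, 128, 0, 0]
col 2: [0, 0, 2, 0] -> [2, 0, 0, 0]
col 3: [16, 4, 2, 32] -> [16, 4, 2, 32]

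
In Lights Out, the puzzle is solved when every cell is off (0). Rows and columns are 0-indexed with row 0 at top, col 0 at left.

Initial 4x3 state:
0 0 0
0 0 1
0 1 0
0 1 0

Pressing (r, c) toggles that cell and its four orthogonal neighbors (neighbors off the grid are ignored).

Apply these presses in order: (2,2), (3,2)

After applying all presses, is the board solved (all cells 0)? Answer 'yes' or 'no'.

Answer: yes

Derivation:
After press 1 at (2,2):
0 0 0
0 0 0
0 0 1
0 1 1

After press 2 at (3,2):
0 0 0
0 0 0
0 0 0
0 0 0

Lights still on: 0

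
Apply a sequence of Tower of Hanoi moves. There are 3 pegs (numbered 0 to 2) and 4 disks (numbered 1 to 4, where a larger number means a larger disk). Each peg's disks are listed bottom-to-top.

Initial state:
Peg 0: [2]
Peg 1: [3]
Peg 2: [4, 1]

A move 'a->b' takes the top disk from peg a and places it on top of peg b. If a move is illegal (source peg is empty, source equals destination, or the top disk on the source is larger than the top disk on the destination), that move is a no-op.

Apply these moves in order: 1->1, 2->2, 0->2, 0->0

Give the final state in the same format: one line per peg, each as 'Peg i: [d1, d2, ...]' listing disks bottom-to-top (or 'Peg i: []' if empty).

After move 1 (1->1):
Peg 0: [2]
Peg 1: [3]
Peg 2: [4, 1]

After move 2 (2->2):
Peg 0: [2]
Peg 1: [3]
Peg 2: [4, 1]

After move 3 (0->2):
Peg 0: [2]
Peg 1: [3]
Peg 2: [4, 1]

After move 4 (0->0):
Peg 0: [2]
Peg 1: [3]
Peg 2: [4, 1]

Answer: Peg 0: [2]
Peg 1: [3]
Peg 2: [4, 1]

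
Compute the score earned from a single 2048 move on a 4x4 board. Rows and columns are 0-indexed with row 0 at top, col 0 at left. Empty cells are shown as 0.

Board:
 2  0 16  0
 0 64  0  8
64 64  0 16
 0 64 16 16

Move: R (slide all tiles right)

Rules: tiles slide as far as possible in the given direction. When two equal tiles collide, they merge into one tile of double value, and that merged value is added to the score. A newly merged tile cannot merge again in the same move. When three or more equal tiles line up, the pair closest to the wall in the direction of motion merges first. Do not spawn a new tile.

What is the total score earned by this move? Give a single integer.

Answer: 160

Derivation:
Slide right:
row 0: [2, 0, 16, 0] -> [0, 0, 2, 16]  score +0 (running 0)
row 1: [0, 64, 0, 8] -> [0, 0, 64, 8]  score +0 (running 0)
row 2: [64, 64, 0, 16] -> [0, 0, 128, 16]  score +128 (running 128)
row 3: [0, 64, 16, 16] -> [0, 0, 64, 32]  score +32 (running 160)
Board after move:
  0   0   2  16
  0   0  64   8
  0   0 128  16
  0   0  64  32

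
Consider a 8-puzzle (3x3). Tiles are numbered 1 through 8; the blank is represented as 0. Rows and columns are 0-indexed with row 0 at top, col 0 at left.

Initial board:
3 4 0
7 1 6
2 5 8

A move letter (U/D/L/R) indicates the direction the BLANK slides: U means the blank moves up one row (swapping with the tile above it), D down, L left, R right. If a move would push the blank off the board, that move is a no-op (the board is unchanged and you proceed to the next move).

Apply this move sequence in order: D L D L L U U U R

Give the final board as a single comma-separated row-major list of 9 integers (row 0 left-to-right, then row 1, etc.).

Answer: 4, 0, 6, 3, 5, 1, 7, 2, 8

Derivation:
After move 1 (D):
3 4 6
7 1 0
2 5 8

After move 2 (L):
3 4 6
7 0 1
2 5 8

After move 3 (D):
3 4 6
7 5 1
2 0 8

After move 4 (L):
3 4 6
7 5 1
0 2 8

After move 5 (L):
3 4 6
7 5 1
0 2 8

After move 6 (U):
3 4 6
0 5 1
7 2 8

After move 7 (U):
0 4 6
3 5 1
7 2 8

After move 8 (U):
0 4 6
3 5 1
7 2 8

After move 9 (R):
4 0 6
3 5 1
7 2 8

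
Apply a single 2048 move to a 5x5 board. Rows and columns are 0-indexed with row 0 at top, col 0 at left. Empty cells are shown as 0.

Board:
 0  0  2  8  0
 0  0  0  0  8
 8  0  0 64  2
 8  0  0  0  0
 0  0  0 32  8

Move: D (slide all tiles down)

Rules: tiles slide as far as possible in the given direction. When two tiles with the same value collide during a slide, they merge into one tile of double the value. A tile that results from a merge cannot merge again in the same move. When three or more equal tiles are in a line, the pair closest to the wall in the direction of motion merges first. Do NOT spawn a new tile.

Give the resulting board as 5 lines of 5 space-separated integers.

Answer:  0  0  0  0  0
 0  0  0  0  0
 0  0  0  8  8
 0  0  0 64  2
16  0  2 32  8

Derivation:
Slide down:
col 0: [0, 0, 8, 8, 0] -> [0, 0, 0, 0, 16]
col 1: [0, 0, 0, 0, 0] -> [0, 0, 0, 0, 0]
col 2: [2, 0, 0, 0, 0] -> [0, 0, 0, 0, 2]
col 3: [8, 0, 64, 0, 32] -> [0, 0, 8, 64, 32]
col 4: [0, 8, 2, 0, 8] -> [0, 0, 8, 2, 8]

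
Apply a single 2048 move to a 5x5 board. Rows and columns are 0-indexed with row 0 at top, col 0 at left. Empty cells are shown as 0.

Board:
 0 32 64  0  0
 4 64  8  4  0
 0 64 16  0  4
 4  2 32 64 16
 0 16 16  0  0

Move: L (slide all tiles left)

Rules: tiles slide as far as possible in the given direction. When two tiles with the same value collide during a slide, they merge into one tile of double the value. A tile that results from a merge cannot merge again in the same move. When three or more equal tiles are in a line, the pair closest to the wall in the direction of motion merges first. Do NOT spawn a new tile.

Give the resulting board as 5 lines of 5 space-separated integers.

Slide left:
row 0: [0, 32, 64, 0, 0] -> [32, 64, 0, 0, 0]
row 1: [4, 64, 8, 4, 0] -> [4, 64, 8, 4, 0]
row 2: [0, 64, 16, 0, 4] -> [64, 16, 4, 0, 0]
row 3: [4, 2, 32, 64, 16] -> [4, 2, 32, 64, 16]
row 4: [0, 16, 16, 0, 0] -> [32, 0, 0, 0, 0]

Answer: 32 64  0  0  0
 4 64  8  4  0
64 16  4  0  0
 4  2 32 64 16
32  0  0  0  0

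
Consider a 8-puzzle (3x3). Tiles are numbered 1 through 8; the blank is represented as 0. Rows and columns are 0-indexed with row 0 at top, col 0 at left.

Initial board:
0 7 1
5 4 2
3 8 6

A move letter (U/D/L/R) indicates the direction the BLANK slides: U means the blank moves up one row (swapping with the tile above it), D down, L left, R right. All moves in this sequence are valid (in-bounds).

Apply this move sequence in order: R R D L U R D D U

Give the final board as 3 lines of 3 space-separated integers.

Answer: 7 2 4
5 1 0
3 8 6

Derivation:
After move 1 (R):
7 0 1
5 4 2
3 8 6

After move 2 (R):
7 1 0
5 4 2
3 8 6

After move 3 (D):
7 1 2
5 4 0
3 8 6

After move 4 (L):
7 1 2
5 0 4
3 8 6

After move 5 (U):
7 0 2
5 1 4
3 8 6

After move 6 (R):
7 2 0
5 1 4
3 8 6

After move 7 (D):
7 2 4
5 1 0
3 8 6

After move 8 (D):
7 2 4
5 1 6
3 8 0

After move 9 (U):
7 2 4
5 1 0
3 8 6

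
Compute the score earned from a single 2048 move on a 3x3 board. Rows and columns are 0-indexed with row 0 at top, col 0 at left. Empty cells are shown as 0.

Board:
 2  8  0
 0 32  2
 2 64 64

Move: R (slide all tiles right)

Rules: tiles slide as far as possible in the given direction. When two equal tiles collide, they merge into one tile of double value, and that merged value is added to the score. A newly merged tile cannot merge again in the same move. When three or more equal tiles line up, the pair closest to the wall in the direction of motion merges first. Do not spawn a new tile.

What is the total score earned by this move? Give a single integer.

Answer: 128

Derivation:
Slide right:
row 0: [2, 8, 0] -> [0, 2, 8]  score +0 (running 0)
row 1: [0, 32, 2] -> [0, 32, 2]  score +0 (running 0)
row 2: [2, 64, 64] -> [0, 2, 128]  score +128 (running 128)
Board after move:
  0   2   8
  0  32   2
  0   2 128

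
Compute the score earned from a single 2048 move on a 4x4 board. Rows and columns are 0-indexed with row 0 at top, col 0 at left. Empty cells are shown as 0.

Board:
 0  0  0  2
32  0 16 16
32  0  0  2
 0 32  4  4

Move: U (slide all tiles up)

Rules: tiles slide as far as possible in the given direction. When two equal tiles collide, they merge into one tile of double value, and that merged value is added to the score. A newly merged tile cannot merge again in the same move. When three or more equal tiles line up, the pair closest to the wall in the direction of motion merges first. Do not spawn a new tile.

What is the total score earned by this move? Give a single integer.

Slide up:
col 0: [0, 32, 32, 0] -> [64, 0, 0, 0]  score +64 (running 64)
col 1: [0, 0, 0, 32] -> [32, 0, 0, 0]  score +0 (running 64)
col 2: [0, 16, 0, 4] -> [16, 4, 0, 0]  score +0 (running 64)
col 3: [2, 16, 2, 4] -> [2, 16, 2, 4]  score +0 (running 64)
Board after move:
64 32 16  2
 0  0  4 16
 0  0  0  2
 0  0  0  4

Answer: 64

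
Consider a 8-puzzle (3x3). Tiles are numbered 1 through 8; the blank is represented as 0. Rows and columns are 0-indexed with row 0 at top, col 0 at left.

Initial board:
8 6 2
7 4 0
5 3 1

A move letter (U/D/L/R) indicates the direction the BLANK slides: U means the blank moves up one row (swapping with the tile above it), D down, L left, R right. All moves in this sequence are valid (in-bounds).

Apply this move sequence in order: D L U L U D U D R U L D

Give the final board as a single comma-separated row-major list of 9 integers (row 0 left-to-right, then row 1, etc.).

After move 1 (D):
8 6 2
7 4 1
5 3 0

After move 2 (L):
8 6 2
7 4 1
5 0 3

After move 3 (U):
8 6 2
7 0 1
5 4 3

After move 4 (L):
8 6 2
0 7 1
5 4 3

After move 5 (U):
0 6 2
8 7 1
5 4 3

After move 6 (D):
8 6 2
0 7 1
5 4 3

After move 7 (U):
0 6 2
8 7 1
5 4 3

After move 8 (D):
8 6 2
0 7 1
5 4 3

After move 9 (R):
8 6 2
7 0 1
5 4 3

After move 10 (U):
8 0 2
7 6 1
5 4 3

After move 11 (L):
0 8 2
7 6 1
5 4 3

After move 12 (D):
7 8 2
0 6 1
5 4 3

Answer: 7, 8, 2, 0, 6, 1, 5, 4, 3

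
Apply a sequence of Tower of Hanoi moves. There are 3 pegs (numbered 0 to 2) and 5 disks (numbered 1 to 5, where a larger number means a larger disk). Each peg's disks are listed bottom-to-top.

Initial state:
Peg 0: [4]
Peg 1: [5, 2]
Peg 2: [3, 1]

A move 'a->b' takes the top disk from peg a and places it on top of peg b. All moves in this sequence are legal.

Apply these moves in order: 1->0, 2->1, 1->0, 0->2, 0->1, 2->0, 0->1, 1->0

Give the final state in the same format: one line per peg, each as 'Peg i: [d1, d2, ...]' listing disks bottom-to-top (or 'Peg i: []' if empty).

Answer: Peg 0: [4, 1]
Peg 1: [5, 2]
Peg 2: [3]

Derivation:
After move 1 (1->0):
Peg 0: [4, 2]
Peg 1: [5]
Peg 2: [3, 1]

After move 2 (2->1):
Peg 0: [4, 2]
Peg 1: [5, 1]
Peg 2: [3]

After move 3 (1->0):
Peg 0: [4, 2, 1]
Peg 1: [5]
Peg 2: [3]

After move 4 (0->2):
Peg 0: [4, 2]
Peg 1: [5]
Peg 2: [3, 1]

After move 5 (0->1):
Peg 0: [4]
Peg 1: [5, 2]
Peg 2: [3, 1]

After move 6 (2->0):
Peg 0: [4, 1]
Peg 1: [5, 2]
Peg 2: [3]

After move 7 (0->1):
Peg 0: [4]
Peg 1: [5, 2, 1]
Peg 2: [3]

After move 8 (1->0):
Peg 0: [4, 1]
Peg 1: [5, 2]
Peg 2: [3]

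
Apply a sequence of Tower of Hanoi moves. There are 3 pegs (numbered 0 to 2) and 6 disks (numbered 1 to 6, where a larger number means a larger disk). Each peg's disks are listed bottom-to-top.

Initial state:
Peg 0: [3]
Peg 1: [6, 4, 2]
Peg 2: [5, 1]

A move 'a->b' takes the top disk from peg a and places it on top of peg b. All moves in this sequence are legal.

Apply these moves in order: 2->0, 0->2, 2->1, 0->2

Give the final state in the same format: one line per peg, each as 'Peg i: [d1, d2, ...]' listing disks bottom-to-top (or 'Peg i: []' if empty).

Answer: Peg 0: []
Peg 1: [6, 4, 2, 1]
Peg 2: [5, 3]

Derivation:
After move 1 (2->0):
Peg 0: [3, 1]
Peg 1: [6, 4, 2]
Peg 2: [5]

After move 2 (0->2):
Peg 0: [3]
Peg 1: [6, 4, 2]
Peg 2: [5, 1]

After move 3 (2->1):
Peg 0: [3]
Peg 1: [6, 4, 2, 1]
Peg 2: [5]

After move 4 (0->2):
Peg 0: []
Peg 1: [6, 4, 2, 1]
Peg 2: [5, 3]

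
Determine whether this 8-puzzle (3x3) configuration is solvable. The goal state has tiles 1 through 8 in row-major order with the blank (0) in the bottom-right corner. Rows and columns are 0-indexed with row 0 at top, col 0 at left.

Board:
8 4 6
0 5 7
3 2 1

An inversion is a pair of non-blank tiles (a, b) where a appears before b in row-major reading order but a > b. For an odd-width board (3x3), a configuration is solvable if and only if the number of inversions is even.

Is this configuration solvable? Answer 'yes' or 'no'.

Answer: no

Derivation:
Inversions (pairs i<j in row-major order where tile[i] > tile[j] > 0): 23
23 is odd, so the puzzle is not solvable.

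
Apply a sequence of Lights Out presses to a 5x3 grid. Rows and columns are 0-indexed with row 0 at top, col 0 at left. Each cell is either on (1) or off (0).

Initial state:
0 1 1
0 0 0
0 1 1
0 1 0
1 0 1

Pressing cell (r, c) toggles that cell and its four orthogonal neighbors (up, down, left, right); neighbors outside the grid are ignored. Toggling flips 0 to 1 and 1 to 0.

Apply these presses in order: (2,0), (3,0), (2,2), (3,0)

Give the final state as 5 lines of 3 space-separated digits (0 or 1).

After press 1 at (2,0):
0 1 1
1 0 0
1 0 1
1 1 0
1 0 1

After press 2 at (3,0):
0 1 1
1 0 0
0 0 1
0 0 0
0 0 1

After press 3 at (2,2):
0 1 1
1 0 1
0 1 0
0 0 1
0 0 1

After press 4 at (3,0):
0 1 1
1 0 1
1 1 0
1 1 1
1 0 1

Answer: 0 1 1
1 0 1
1 1 0
1 1 1
1 0 1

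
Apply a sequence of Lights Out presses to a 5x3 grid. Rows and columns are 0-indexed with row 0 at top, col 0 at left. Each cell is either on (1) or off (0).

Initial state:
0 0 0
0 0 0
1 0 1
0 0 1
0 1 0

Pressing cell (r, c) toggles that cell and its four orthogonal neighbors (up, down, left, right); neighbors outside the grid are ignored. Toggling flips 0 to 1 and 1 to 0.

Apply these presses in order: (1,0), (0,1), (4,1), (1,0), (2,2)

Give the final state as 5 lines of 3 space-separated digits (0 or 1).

After press 1 at (1,0):
1 0 0
1 1 0
0 0 1
0 0 1
0 1 0

After press 2 at (0,1):
0 1 1
1 0 0
0 0 1
0 0 1
0 1 0

After press 3 at (4,1):
0 1 1
1 0 0
0 0 1
0 1 1
1 0 1

After press 4 at (1,0):
1 1 1
0 1 0
1 0 1
0 1 1
1 0 1

After press 5 at (2,2):
1 1 1
0 1 1
1 1 0
0 1 0
1 0 1

Answer: 1 1 1
0 1 1
1 1 0
0 1 0
1 0 1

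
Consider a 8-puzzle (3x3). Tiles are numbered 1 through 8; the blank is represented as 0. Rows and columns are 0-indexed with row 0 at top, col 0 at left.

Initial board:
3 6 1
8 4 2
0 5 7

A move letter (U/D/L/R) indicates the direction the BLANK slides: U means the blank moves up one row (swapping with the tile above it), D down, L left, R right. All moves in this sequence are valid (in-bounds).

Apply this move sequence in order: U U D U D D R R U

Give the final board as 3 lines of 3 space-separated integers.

Answer: 3 6 1
8 4 0
5 7 2

Derivation:
After move 1 (U):
3 6 1
0 4 2
8 5 7

After move 2 (U):
0 6 1
3 4 2
8 5 7

After move 3 (D):
3 6 1
0 4 2
8 5 7

After move 4 (U):
0 6 1
3 4 2
8 5 7

After move 5 (D):
3 6 1
0 4 2
8 5 7

After move 6 (D):
3 6 1
8 4 2
0 5 7

After move 7 (R):
3 6 1
8 4 2
5 0 7

After move 8 (R):
3 6 1
8 4 2
5 7 0

After move 9 (U):
3 6 1
8 4 0
5 7 2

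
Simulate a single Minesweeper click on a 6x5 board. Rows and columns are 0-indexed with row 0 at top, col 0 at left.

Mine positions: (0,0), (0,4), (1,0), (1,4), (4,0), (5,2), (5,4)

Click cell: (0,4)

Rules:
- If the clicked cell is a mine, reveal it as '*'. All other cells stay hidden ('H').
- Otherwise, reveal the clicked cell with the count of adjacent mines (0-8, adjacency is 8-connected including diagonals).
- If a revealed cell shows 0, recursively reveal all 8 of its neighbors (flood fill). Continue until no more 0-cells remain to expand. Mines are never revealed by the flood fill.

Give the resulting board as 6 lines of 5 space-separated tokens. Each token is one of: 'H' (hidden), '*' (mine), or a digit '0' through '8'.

H H H H *
H H H H H
H H H H H
H H H H H
H H H H H
H H H H H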